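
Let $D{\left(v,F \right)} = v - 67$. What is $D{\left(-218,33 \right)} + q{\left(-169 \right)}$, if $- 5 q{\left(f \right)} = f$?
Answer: $- \frac{1256}{5} \approx -251.2$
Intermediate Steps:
$q{\left(f \right)} = - \frac{f}{5}$
$D{\left(v,F \right)} = -67 + v$ ($D{\left(v,F \right)} = v - 67 = -67 + v$)
$D{\left(-218,33 \right)} + q{\left(-169 \right)} = \left(-67 - 218\right) - - \frac{169}{5} = -285 + \frac{169}{5} = - \frac{1256}{5}$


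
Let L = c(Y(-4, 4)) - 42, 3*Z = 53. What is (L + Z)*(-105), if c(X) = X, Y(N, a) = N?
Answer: 2975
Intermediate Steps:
Z = 53/3 (Z = (⅓)*53 = 53/3 ≈ 17.667)
L = -46 (L = -4 - 42 = -46)
(L + Z)*(-105) = (-46 + 53/3)*(-105) = -85/3*(-105) = 2975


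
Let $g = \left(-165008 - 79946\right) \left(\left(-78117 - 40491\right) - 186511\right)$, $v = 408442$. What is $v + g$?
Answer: $74740527968$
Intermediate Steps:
$g = 74740119526$ ($g = - 244954 \left(\left(-78117 - 40491\right) - 186511\right) = - 244954 \left(-118608 - 186511\right) = \left(-244954\right) \left(-305119\right) = 74740119526$)
$v + g = 408442 + 74740119526 = 74740527968$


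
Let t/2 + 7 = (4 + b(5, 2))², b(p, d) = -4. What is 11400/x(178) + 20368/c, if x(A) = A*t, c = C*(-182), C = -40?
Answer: -10279/5785 ≈ -1.7768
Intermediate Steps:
c = 7280 (c = -40*(-182) = 7280)
t = -14 (t = -14 + 2*(4 - 4)² = -14 + 2*0² = -14 + 2*0 = -14 + 0 = -14)
x(A) = -14*A (x(A) = A*(-14) = -14*A)
11400/x(178) + 20368/c = 11400/((-14*178)) + 20368/7280 = 11400/(-2492) + 20368*(1/7280) = 11400*(-1/2492) + 1273/455 = -2850/623 + 1273/455 = -10279/5785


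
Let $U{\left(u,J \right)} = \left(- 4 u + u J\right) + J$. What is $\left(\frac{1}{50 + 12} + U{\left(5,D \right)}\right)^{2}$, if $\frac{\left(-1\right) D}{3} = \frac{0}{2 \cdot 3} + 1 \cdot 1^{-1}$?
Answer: $\frac{5546025}{3844} \approx 1442.8$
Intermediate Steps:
$D = -3$ ($D = - 3 \left(\frac{0}{2 \cdot 3} + 1 \cdot 1^{-1}\right) = - 3 \left(\frac{0}{6} + 1 \cdot 1\right) = - 3 \left(0 \cdot \frac{1}{6} + 1\right) = - 3 \left(0 + 1\right) = \left(-3\right) 1 = -3$)
$U{\left(u,J \right)} = J - 4 u + J u$ ($U{\left(u,J \right)} = \left(- 4 u + J u\right) + J = J - 4 u + J u$)
$\left(\frac{1}{50 + 12} + U{\left(5,D \right)}\right)^{2} = \left(\frac{1}{50 + 12} - 38\right)^{2} = \left(\frac{1}{62} - 38\right)^{2} = \left(- \frac{2355}{62}\right)^{2} = \frac{5546025}{3844}$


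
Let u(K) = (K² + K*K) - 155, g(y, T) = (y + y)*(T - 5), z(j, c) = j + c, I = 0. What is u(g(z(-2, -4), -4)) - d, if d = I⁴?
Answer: 23173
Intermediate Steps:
z(j, c) = c + j
g(y, T) = 2*y*(-5 + T) (g(y, T) = (2*y)*(-5 + T) = 2*y*(-5 + T))
u(K) = -155 + 2*K² (u(K) = (K² + K²) - 155 = 2*K² - 155 = -155 + 2*K²)
d = 0 (d = 0⁴ = 0)
u(g(z(-2, -4), -4)) - d = (-155 + 2*(2*(-4 - 2)*(-5 - 4))²) - 1*0 = (-155 + 2*(2*(-6)*(-9))²) + 0 = (-155 + 2*108²) + 0 = (-155 + 2*11664) + 0 = (-155 + 23328) + 0 = 23173 + 0 = 23173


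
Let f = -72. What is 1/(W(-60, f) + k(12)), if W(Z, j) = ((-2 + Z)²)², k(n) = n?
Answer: 1/14776348 ≈ 6.7676e-8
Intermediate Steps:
W(Z, j) = (-2 + Z)⁴
1/(W(-60, f) + k(12)) = 1/((-2 - 60)⁴ + 12) = 1/((-62)⁴ + 12) = 1/(14776336 + 12) = 1/14776348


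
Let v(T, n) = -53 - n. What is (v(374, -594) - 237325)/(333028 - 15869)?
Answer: -236784/317159 ≈ -0.74658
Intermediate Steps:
(v(374, -594) - 237325)/(333028 - 15869) = ((-53 - 1*(-594)) - 237325)/(333028 - 15869) = ((-53 + 594) - 237325)/317159 = (541 - 237325)*(1/317159) = -236784*1/317159 = -236784/317159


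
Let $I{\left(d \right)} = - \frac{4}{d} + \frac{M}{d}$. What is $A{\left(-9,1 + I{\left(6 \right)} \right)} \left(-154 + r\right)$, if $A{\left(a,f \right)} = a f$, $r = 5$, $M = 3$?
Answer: $\frac{2235}{2} \approx 1117.5$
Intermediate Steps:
$I{\left(d \right)} = - \frac{1}{d}$ ($I{\left(d \right)} = - \frac{4}{d} + \frac{3}{d} = - \frac{1}{d}$)
$A{\left(-9,1 + I{\left(6 \right)} \right)} \left(-154 + r\right) = - 9 \left(1 - \frac{1}{6}\right) \left(-154 + 5\right) = - 9 \left(1 - \frac{1}{6}\right) \left(-149\right) = \left(-9\right) \frac{5}{6} \left(-149\right) = \left(- \frac{15}{2}\right) \left(-149\right) = \frac{2235}{2}$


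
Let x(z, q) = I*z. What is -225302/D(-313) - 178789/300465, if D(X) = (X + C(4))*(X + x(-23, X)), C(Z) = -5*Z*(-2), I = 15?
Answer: -339496424/183584115 ≈ -1.8493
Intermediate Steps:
x(z, q) = 15*z
C(Z) = 10*Z
D(X) = (-345 + X)*(40 + X) (D(X) = (X + 10*4)*(X + 15*(-23)) = (X + 40)*(X - 345) = (40 + X)*(-345 + X) = (-345 + X)*(40 + X))
-225302/D(-313) - 178789/300465 = -225302/(-13800 + (-313)² - 305*(-313)) - 178789/300465 = -225302/(-13800 + 97969 + 95465) - 178789*1/300465 = -225302/179634 - 178789/300465 = -225302*1/179634 - 178789/300465 = -2299/1833 - 178789/300465 = -339496424/183584115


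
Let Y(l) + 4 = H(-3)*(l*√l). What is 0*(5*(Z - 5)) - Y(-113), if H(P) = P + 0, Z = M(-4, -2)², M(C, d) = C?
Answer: 4 - 339*I*√113 ≈ 4.0 - 3603.6*I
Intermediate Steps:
Z = 16 (Z = (-4)² = 16)
H(P) = P
Y(l) = -4 - 3*l^(3/2) (Y(l) = -4 - 3*l*√l = -4 - 3*l^(3/2))
0*(5*(Z - 5)) - Y(-113) = 0*(5*(16 - 5)) - (-4 - (-339)*I*√113) = 0*(5*11) - (-4 - (-339)*I*√113) = 0*55 - (-4 + 339*I*√113) = 0 + (4 - 339*I*√113) = 4 - 339*I*√113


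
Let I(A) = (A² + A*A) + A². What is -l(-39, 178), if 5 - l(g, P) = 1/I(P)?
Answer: -475259/95052 ≈ -5.0000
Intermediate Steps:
I(A) = 3*A² (I(A) = (A² + A²) + A² = 2*A² + A² = 3*A²)
l(g, P) = 5 - 1/(3*P²)
-l(-39, 178) = -(5 - ⅓/178²) = -(5 - ⅓*1/31684) = -(5 - 1/95052) = -1*475259/95052 = -475259/95052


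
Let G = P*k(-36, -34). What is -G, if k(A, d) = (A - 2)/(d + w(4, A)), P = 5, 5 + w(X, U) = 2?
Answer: -190/37 ≈ -5.1351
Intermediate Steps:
w(X, U) = -3 (w(X, U) = -5 + 2 = -3)
k(A, d) = (-2 + A)/(-3 + d) (k(A, d) = (A - 2)/(d - 3) = (-2 + A)/(-3 + d))
G = 190/37 (G = 5*((-2 - 36)/(-3 - 34)) = 5*(-38/(-37)) = 5*(-1/37*(-38)) = 5*(38/37) = 190/37 ≈ 5.1351)
-G = -1*190/37 = -190/37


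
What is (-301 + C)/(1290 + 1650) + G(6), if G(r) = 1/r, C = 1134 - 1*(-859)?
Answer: 1091/1470 ≈ 0.74218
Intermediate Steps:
C = 1993 (C = 1134 + 859 = 1993)
(-301 + C)/(1290 + 1650) + G(6) = (-301 + 1993)/(1290 + 1650) + 1/6 = 1692/2940 + ⅙ = 1692*(1/2940) + ⅙ = 141/245 + ⅙ = 1091/1470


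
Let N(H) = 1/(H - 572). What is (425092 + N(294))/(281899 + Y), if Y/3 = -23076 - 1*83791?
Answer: -118175575/10759156 ≈ -10.984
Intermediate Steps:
Y = -320601 (Y = 3*(-23076 - 1*83791) = 3*(-23076 - 83791) = 3*(-106867) = -320601)
N(H) = 1/(-572 + H)
(425092 + N(294))/(281899 + Y) = (425092 + 1/(-572 + 294))/(281899 - 320601) = (425092 + 1/(-278))/(-38702) = (425092 - 1/278)*(-1/38702) = (118175575/278)*(-1/38702) = -118175575/10759156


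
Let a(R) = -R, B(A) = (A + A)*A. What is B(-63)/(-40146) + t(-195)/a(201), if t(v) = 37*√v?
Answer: -1323/6691 - 37*I*√195/201 ≈ -0.19773 - 2.5705*I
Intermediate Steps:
B(A) = 2*A² (B(A) = (2*A)*A = 2*A²)
B(-63)/(-40146) + t(-195)/a(201) = (2*(-63)²)/(-40146) + (37*√(-195))/((-1*201)) = (2*3969)*(-1/40146) + (37*(I*√195))/(-201) = 7938*(-1/40146) + (37*I*√195)*(-1/201) = -1323/6691 - 37*I*√195/201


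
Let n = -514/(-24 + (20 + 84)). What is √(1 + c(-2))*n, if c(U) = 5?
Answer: -257*√6/40 ≈ -15.738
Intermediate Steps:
n = -257/40 (n = -514/(-24 + 104) = -514/80 = -514*1/80 = -257/40 ≈ -6.4250)
√(1 + c(-2))*n = √(1 + 5)*(-257/40) = √6*(-257/40) = -257*√6/40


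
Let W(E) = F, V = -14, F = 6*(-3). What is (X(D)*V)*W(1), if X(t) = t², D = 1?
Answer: 252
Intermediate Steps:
F = -18
W(E) = -18
(X(D)*V)*W(1) = (1²*(-14))*(-18) = (1*(-14))*(-18) = -14*(-18) = 252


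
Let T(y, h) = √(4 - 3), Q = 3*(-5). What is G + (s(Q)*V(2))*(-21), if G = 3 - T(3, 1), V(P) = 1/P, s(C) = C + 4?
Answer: 235/2 ≈ 117.50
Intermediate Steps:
Q = -15
s(C) = 4 + C
T(y, h) = 1 (T(y, h) = √1 = 1)
V(P) = 1/P
G = 2 (G = 3 - 1*1 = 3 - 1 = 2)
G + (s(Q)*V(2))*(-21) = 2 + ((4 - 15)/2)*(-21) = 2 - 11*½*(-21) = 2 - 11/2*(-21) = 2 + 231/2 = 235/2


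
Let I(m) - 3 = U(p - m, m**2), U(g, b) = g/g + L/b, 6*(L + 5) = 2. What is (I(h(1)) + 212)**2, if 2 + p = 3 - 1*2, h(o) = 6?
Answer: 135885649/2916 ≈ 46600.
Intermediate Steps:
L = -14/3 (L = -5 + (1/6)*2 = -5 + 1/3 = -14/3 ≈ -4.6667)
p = -1 (p = -2 + (3 - 1*2) = -2 + (3 - 2) = -2 + 1 = -1)
U(g, b) = 1 - 14/(3*b) (U(g, b) = g/g - 14/(3*b) = 1 - 14/(3*b))
I(m) = 3 + (-14/3 + m**2)/m**2 (I(m) = 3 + (-14/3 + m**2)/(m**2) = 3 + (-14/3 + m**2)/m**2)
(I(h(1)) + 212)**2 = ((4 - 14/3/6**2) + 212)**2 = ((4 - 14/3*1/36) + 212)**2 = ((4 - 7/54) + 212)**2 = (209/54 + 212)**2 = (11657/54)**2 = 135885649/2916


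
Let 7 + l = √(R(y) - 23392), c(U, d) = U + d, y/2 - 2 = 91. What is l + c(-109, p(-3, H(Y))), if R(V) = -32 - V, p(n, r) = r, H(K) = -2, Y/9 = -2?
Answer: -118 + I*√23610 ≈ -118.0 + 153.66*I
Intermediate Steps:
y = 186 (y = 4 + 2*91 = 4 + 182 = 186)
Y = -18 (Y = 9*(-2) = -18)
l = -7 + I*√23610 (l = -7 + √((-32 - 1*186) - 23392) = -7 + √((-32 - 186) - 23392) = -7 + √(-218 - 23392) = -7 + √(-23610) = -7 + I*√23610 ≈ -7.0 + 153.66*I)
l + c(-109, p(-3, H(Y))) = (-7 + I*√23610) + (-109 - 2) = (-7 + I*√23610) - 111 = -118 + I*√23610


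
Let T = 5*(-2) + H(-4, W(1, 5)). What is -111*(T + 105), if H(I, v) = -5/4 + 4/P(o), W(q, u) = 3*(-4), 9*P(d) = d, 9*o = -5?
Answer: -64269/20 ≈ -3213.4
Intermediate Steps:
o = -5/9 (o = (⅑)*(-5) = -5/9 ≈ -0.55556)
P(d) = d/9
W(q, u) = -12
H(I, v) = -1321/20 (H(I, v) = -5/4 + 4/(((⅑)*(-5/9))) = -5*¼ + 4/(-5/81) = -5/4 + 4*(-81/5) = -5/4 - 324/5 = -1321/20)
T = -1521/20 (T = 5*(-2) - 1321/20 = -10 - 1321/20 = -1521/20 ≈ -76.050)
-111*(T + 105) = -111*(-1521/20 + 105) = -111*579/20 = -64269/20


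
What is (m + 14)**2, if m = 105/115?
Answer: 117649/529 ≈ 222.40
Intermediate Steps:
m = 21/23 (m = 105*(1/115) = 21/23 ≈ 0.91304)
(m + 14)**2 = (21/23 + 14)**2 = (343/23)**2 = 117649/529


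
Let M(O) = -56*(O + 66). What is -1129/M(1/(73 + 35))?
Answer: 30483/99806 ≈ 0.30542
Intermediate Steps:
M(O) = -3696 - 56*O (M(O) = -56*(66 + O) = -3696 - 56*O)
-1129/M(1/(73 + 35)) = -1129/(-3696 - 56/(73 + 35)) = -1129/(-3696 - 56/108) = -1129/(-3696 - 56*1/108) = -1129/(-3696 - 14/27) = -1129/(-99806/27) = -1129*(-27/99806) = 30483/99806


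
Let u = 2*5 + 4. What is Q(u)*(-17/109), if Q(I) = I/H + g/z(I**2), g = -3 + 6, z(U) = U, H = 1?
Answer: -46699/21364 ≈ -2.1859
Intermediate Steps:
g = 3
u = 14 (u = 10 + 4 = 14)
Q(I) = I + 3/I**2 (Q(I) = I/1 + 3/(I**2) = I*1 + 3/I**2 = I + 3/I**2)
Q(u)*(-17/109) = (14 + 3/14**2)*(-17/109) = (14 + 3*(1/196))*(-17*1/109) = (14 + 3/196)*(-17/109) = (2747/196)*(-17/109) = -46699/21364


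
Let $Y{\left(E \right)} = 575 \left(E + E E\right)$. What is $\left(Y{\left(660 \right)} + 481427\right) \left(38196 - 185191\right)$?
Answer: $-36944389614365$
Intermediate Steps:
$Y{\left(E \right)} = 575 E + 575 E^{2}$ ($Y{\left(E \right)} = 575 \left(E + E^{2}\right) = 575 E + 575 E^{2}$)
$\left(Y{\left(660 \right)} + 481427\right) \left(38196 - 185191\right) = \left(575 \cdot 660 \left(1 + 660\right) + 481427\right) \left(38196 - 185191\right) = \left(575 \cdot 660 \cdot 661 + 481427\right) \left(-146995\right) = \left(250849500 + 481427\right) \left(-146995\right) = 251330927 \left(-146995\right) = -36944389614365$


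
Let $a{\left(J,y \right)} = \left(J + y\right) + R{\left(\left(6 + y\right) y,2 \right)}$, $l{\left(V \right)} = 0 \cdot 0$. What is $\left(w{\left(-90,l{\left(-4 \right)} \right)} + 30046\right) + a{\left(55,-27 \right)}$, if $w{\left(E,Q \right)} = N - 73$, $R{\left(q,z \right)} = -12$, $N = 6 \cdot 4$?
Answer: $30013$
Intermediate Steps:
$N = 24$
$l{\left(V \right)} = 0$
$w{\left(E,Q \right)} = -49$ ($w{\left(E,Q \right)} = 24 - 73 = -49$)
$a{\left(J,y \right)} = -12 + J + y$ ($a{\left(J,y \right)} = \left(J + y\right) - 12 = -12 + J + y$)
$\left(w{\left(-90,l{\left(-4 \right)} \right)} + 30046\right) + a{\left(55,-27 \right)} = \left(-49 + 30046\right) - -16 = 29997 + 16 = 30013$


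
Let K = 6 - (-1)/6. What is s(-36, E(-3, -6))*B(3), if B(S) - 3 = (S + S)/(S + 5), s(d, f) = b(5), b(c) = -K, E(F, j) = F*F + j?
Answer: -185/8 ≈ -23.125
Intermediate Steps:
K = 37/6 (K = 6 - (-1)/6 = 6 - 1*(-⅙) = 6 + ⅙ = 37/6 ≈ 6.1667)
E(F, j) = j + F² (E(F, j) = F² + j = j + F²)
b(c) = -37/6 (b(c) = -1*37/6 = -37/6)
s(d, f) = -37/6
B(S) = 3 + 2*S/(5 + S) (B(S) = 3 + (S + S)/(S + 5) = 3 + (2*S)/(5 + S) = 3 + 2*S/(5 + S))
s(-36, E(-3, -6))*B(3) = -185*(3 + 3)/(6*(5 + 3)) = -185*6/(6*8) = -37/6*15/4 = -185/8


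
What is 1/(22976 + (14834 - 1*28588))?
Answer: 1/9222 ≈ 0.00010844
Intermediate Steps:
1/(22976 + (14834 - 1*28588)) = 1/(22976 + (14834 - 28588)) = 1/(22976 - 13754) = 1/9222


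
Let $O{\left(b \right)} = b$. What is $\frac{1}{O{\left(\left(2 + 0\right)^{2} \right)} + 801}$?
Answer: $\frac{1}{805} \approx 0.0012422$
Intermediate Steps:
$\frac{1}{O{\left(\left(2 + 0\right)^{2} \right)} + 801} = \frac{1}{\left(2 + 0\right)^{2} + 801} = \frac{1}{2^{2} + 801} = \frac{1}{4 + 801} = \frac{1}{805}$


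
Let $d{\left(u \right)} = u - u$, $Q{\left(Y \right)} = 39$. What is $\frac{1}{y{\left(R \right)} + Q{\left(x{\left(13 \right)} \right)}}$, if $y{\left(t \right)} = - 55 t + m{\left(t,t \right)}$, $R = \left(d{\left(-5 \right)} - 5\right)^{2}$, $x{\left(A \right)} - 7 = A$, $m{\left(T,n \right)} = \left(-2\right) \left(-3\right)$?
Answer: $- \frac{1}{1330} \approx -0.00075188$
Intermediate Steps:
$m{\left(T,n \right)} = 6$
$x{\left(A \right)} = 7 + A$
$d{\left(u \right)} = 0$
$R = 25$ ($R = \left(0 - 5\right)^{2} = \left(-5\right)^{2} = 25$)
$y{\left(t \right)} = 6 - 55 t$ ($y{\left(t \right)} = - 55 t + 6 = 6 - 55 t$)
$\frac{1}{y{\left(R \right)} + Q{\left(x{\left(13 \right)} \right)}} = \frac{1}{\left(6 - 1375\right) + 39} = \frac{1}{-1369 + 39} = \frac{1}{-1330} = - \frac{1}{1330}$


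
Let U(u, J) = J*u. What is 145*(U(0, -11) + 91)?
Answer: 13195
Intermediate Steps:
145*(U(0, -11) + 91) = 145*(-11*0 + 91) = 145*(0 + 91) = 145*91 = 13195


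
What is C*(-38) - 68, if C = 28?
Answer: -1132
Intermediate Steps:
C*(-38) - 68 = 28*(-38) - 68 = -1064 - 68 = -1132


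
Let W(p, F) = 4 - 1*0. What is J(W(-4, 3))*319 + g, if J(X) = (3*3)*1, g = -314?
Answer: 2557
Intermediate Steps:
W(p, F) = 4 (W(p, F) = 4 + 0 = 4)
J(X) = 9 (J(X) = 9*1 = 9)
J(W(-4, 3))*319 + g = 9*319 - 314 = 2871 - 314 = 2557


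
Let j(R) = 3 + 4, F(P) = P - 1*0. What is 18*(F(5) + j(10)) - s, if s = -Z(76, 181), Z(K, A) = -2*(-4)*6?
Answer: 264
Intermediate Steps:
Z(K, A) = 48 (Z(K, A) = 8*6 = 48)
F(P) = P (F(P) = P + 0 = P)
j(R) = 7
s = -48 (s = -1*48 = -48)
18*(F(5) + j(10)) - s = 18*(5 + 7) - 1*(-48) = 18*12 + 48 = 216 + 48 = 264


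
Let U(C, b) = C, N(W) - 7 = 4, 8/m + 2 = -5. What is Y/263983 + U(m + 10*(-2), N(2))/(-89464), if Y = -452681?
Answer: -70862875351/41329706446 ≈ -1.7146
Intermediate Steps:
m = -8/7 (m = 8/(-2 - 5) = 8/(-7) = 8*(-⅐) = -8/7 ≈ -1.1429)
N(W) = 11 (N(W) = 7 + 4 = 11)
Y/263983 + U(m + 10*(-2), N(2))/(-89464) = -452681/263983 + (-8/7 + 10*(-2))/(-89464) = -452681*1/263983 + (-8/7 - 20)*(-1/89464) = -452681/263983 - 148/7*(-1/89464) = -452681/263983 + 37/156562 = -70862875351/41329706446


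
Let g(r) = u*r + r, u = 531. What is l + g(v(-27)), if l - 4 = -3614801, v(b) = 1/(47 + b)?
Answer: -18073852/5 ≈ -3.6148e+6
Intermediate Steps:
l = -3614797 (l = 4 - 3614801 = -3614797)
g(r) = 532*r (g(r) = 531*r + r = 532*r)
l + g(v(-27)) = -3614797 + 532/(47 - 27) = -3614797 + 532/20 = -3614797 + 532*(1/20) = -3614797 + 133/5 = -18073852/5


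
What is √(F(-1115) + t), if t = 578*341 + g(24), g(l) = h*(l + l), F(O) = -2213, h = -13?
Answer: √194261 ≈ 440.75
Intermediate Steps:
g(l) = -26*l (g(l) = -13*(l + l) = -26*l)
t = 196474 (t = 578*341 - 26*24 = 197098 - 624 = 196474)
√(F(-1115) + t) = √(-2213 + 196474) = √194261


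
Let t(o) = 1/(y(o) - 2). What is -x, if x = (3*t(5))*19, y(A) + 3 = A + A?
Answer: -57/5 ≈ -11.400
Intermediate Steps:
y(A) = -3 + 2*A (y(A) = -3 + (A + A) = -3 + 2*A)
t(o) = 1/(-5 + 2*o) (t(o) = 1/((-3 + 2*o) - 2) = 1/(-5 + 2*o))
x = 57/5 (x = (3/(-5 + 2*5))*19 = (3/(-5 + 10))*19 = (3/5)*19 = (3*(⅕))*19 = (⅗)*19 = 57/5 ≈ 11.400)
-x = -1*57/5 = -57/5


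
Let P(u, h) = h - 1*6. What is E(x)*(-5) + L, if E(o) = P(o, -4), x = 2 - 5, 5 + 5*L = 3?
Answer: 248/5 ≈ 49.600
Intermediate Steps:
L = -⅖ (L = -1 + (⅕)*3 = -1 + ⅗ = -⅖ ≈ -0.40000)
P(u, h) = -6 + h (P(u, h) = h - 6 = -6 + h)
x = -3
E(o) = -10 (E(o) = -6 - 4 = -10)
E(x)*(-5) + L = -10*(-5) - ⅖ = 50 - ⅖ = 248/5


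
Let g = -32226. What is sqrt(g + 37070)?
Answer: 2*sqrt(1211) ≈ 69.599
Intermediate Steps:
sqrt(g + 37070) = sqrt(-32226 + 37070) = sqrt(4844) = 2*sqrt(1211)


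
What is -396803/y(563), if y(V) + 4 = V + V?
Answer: -36073/102 ≈ -353.66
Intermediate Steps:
y(V) = -4 + 2*V (y(V) = -4 + (V + V) = -4 + 2*V)
-396803/y(563) = -396803/(-4 + 2*563) = -396803/(-4 + 1126) = -396803/1122 = -396803*1/1122 = -36073/102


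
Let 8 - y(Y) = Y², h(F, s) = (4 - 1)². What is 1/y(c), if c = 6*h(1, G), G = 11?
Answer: -1/2908 ≈ -0.00034388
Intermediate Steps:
h(F, s) = 9 (h(F, s) = 3² = 9)
c = 54 (c = 6*9 = 54)
y(Y) = 8 - Y²
1/y(c) = 1/(8 - 1*54²) = 1/(8 - 1*2916) = 1/(8 - 2916) = 1/(-2908) = -1/2908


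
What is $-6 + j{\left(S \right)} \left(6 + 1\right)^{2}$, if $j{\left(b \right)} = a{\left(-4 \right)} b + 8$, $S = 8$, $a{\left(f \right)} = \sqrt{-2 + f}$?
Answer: $386 + 392 i \sqrt{6} \approx 386.0 + 960.2 i$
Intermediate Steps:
$j{\left(b \right)} = 8 + i b \sqrt{6}$ ($j{\left(b \right)} = \sqrt{-2 - 4} b + 8 = \sqrt{-6} b + 8 = i \sqrt{6} b + 8 = i b \sqrt{6} + 8 = 8 + i b \sqrt{6}$)
$-6 + j{\left(S \right)} \left(6 + 1\right)^{2} = -6 + \left(8 + i 8 \sqrt{6}\right) \left(6 + 1\right)^{2} = -6 + \left(8 + 8 i \sqrt{6}\right) 7^{2} = -6 + \left(8 + 8 i \sqrt{6}\right) 49 = -6 + \left(392 + 392 i \sqrt{6}\right) = 386 + 392 i \sqrt{6}$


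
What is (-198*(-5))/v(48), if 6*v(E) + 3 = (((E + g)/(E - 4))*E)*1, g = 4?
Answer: 21780/197 ≈ 110.56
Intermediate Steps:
v(E) = -½ + E*(4 + E)/(6*(-4 + E)) (v(E) = -½ + ((((E + 4)/(E - 4))*E)*1)/6 = -½ + ((((4 + E)/(-4 + E))*E)*1)/6 = -½ + ((E*(4 + E)/(-4 + E))*1)/6 = -½ + (E*(4 + E)/(-4 + E))/6 = -½ + E*(4 + E)/(6*(-4 + E)))
(-198*(-5))/v(48) = (-198*(-5))/(((12 + 48 + 48²)/(6*(-4 + 48)))) = 990/(((⅙)*(12 + 48 + 2304)/44)) = 990/(((⅙)*(1/44)*2364)) = 990/(197/22) = 990*(22/197) = 21780/197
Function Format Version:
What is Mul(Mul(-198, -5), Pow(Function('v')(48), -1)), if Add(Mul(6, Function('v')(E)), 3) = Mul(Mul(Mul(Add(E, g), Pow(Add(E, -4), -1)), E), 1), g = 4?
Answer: Rational(21780, 197) ≈ 110.56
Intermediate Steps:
Function('v')(E) = Add(Rational(-1, 2), Mul(Rational(1, 6), E, Pow(Add(-4, E), -1), Add(4, E))) (Function('v')(E) = Add(Rational(-1, 2), Mul(Rational(1, 6), Mul(Mul(Mul(Add(E, 4), Pow(Add(E, -4), -1)), E), 1))) = Add(Rational(-1, 2), Mul(Rational(1, 6), Mul(Mul(Mul(Add(4, E), Pow(Add(-4, E), -1)), E), 1))) = Add(Rational(-1, 2), Mul(Rational(1, 6), Mul(Mul(Mul(Pow(Add(-4, E), -1), Add(4, E)), E), 1))) = Add(Rational(-1, 2), Mul(Rational(1, 6), Mul(Mul(E, Pow(Add(-4, E), -1), Add(4, E)), 1))) = Add(Rational(-1, 2), Mul(Rational(1, 6), Mul(E, Pow(Add(-4, E), -1), Add(4, E)))) = Add(Rational(-1, 2), Mul(Rational(1, 6), E, Pow(Add(-4, E), -1), Add(4, E))))
Mul(Mul(-198, -5), Pow(Function('v')(48), -1)) = Mul(Mul(-198, -5), Pow(Mul(Rational(1, 6), Pow(Add(-4, 48), -1), Add(12, 48, Pow(48, 2))), -1)) = Mul(990, Pow(Mul(Rational(1, 6), Pow(44, -1), Add(12, 48, 2304)), -1)) = Mul(990, Pow(Mul(Rational(1, 6), Rational(1, 44), 2364), -1)) = Mul(990, Pow(Rational(197, 22), -1)) = Mul(990, Rational(22, 197)) = Rational(21780, 197)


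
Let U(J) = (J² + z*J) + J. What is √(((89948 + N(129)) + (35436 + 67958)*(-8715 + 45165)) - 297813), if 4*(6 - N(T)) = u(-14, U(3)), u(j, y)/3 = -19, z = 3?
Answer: √15074013821/2 ≈ 61388.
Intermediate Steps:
U(J) = J² + 4*J (U(J) = (J² + 3*J) + J = J² + 4*J)
u(j, y) = -57 (u(j, y) = 3*(-19) = -57)
N(T) = 81/4 (N(T) = 6 - ¼*(-57) = 6 + 57/4 = 81/4)
√(((89948 + N(129)) + (35436 + 67958)*(-8715 + 45165)) - 297813) = √(((89948 + 81/4) + (35436 + 67958)*(-8715 + 45165)) - 297813) = √((359873/4 + 103394*36450) - 297813) = √((359873/4 + 3768711300) - 297813) = √(15075205073/4 - 297813) = √(15074013821/4) = √15074013821/2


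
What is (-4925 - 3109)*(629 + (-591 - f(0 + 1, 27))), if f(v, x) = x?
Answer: -88374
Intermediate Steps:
(-4925 - 3109)*(629 + (-591 - f(0 + 1, 27))) = (-4925 - 3109)*(629 + (-591 - 1*27)) = -8034*(629 + (-591 - 27)) = -8034*(629 - 618) = -8034*11 = -88374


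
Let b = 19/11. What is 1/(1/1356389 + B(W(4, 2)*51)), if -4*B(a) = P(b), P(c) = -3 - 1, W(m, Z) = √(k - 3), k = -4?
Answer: 1356389/1356390 ≈ 1.0000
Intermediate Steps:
b = 19/11 (b = 19*(1/11) = 19/11 ≈ 1.7273)
W(m, Z) = I*√7 (W(m, Z) = √(-4 - 3) = √(-7) = I*√7)
P(c) = -4
B(a) = 1 (B(a) = -¼*(-4) = 1)
1/(1/1356389 + B(W(4, 2)*51)) = 1/(1/1356389 + 1) = 1/(1356390/1356389) = 1356389/1356390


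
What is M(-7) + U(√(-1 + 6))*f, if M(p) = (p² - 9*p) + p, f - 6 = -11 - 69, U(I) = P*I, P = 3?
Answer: 105 - 222*√5 ≈ -391.41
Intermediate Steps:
U(I) = 3*I
f = -74 (f = 6 + (-11 - 69) = 6 - 80 = -74)
M(p) = p² - 8*p
M(-7) + U(√(-1 + 6))*f = -7*(-8 - 7) + (3*√(-1 + 6))*(-74) = -7*(-15) + (3*√5)*(-74) = 105 - 222*√5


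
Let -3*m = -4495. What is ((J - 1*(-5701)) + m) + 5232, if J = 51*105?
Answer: 53359/3 ≈ 17786.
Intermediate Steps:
m = 4495/3 (m = -⅓*(-4495) = 4495/3 ≈ 1498.3)
J = 5355
((J - 1*(-5701)) + m) + 5232 = ((5355 - 1*(-5701)) + 4495/3) + 5232 = ((5355 + 5701) + 4495/3) + 5232 = (11056 + 4495/3) + 5232 = 37663/3 + 5232 = 53359/3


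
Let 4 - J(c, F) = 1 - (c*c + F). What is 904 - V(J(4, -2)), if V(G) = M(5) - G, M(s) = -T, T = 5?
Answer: 926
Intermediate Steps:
M(s) = -5 (M(s) = -1*5 = -5)
J(c, F) = 3 + F + c² (J(c, F) = 4 - (1 - (c*c + F)) = 4 - (1 - (c² + F)) = 4 - (1 - (F + c²)) = 4 - (1 + (-F - c²)) = 4 - (1 - F - c²) = 4 + (-1 + F + c²) = 3 + F + c²)
V(G) = -5 - G
904 - V(J(4, -2)) = 904 - (-5 - (3 - 2 + 4²)) = 904 - (-5 - (3 - 2 + 16)) = 904 - (-5 - 1*17) = 904 - (-5 - 17) = 904 - 1*(-22) = 904 + 22 = 926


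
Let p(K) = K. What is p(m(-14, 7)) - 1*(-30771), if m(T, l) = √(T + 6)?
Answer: 30771 + 2*I*√2 ≈ 30771.0 + 2.8284*I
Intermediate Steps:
m(T, l) = √(6 + T)
p(m(-14, 7)) - 1*(-30771) = √(6 - 14) - 1*(-30771) = √(-8) + 30771 = 2*I*√2 + 30771 = 30771 + 2*I*√2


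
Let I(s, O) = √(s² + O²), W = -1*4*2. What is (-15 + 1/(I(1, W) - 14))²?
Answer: 3916506/17161 + 3958*√65/17161 ≈ 230.08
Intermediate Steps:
W = -8 (W = -4*2 = -8)
I(s, O) = √(O² + s²)
(-15 + 1/(I(1, W) - 14))² = (-15 + 1/(√((-8)² + 1²) - 14))² = (-15 + 1/(√(64 + 1) - 14))² = (-15 + 1/(√65 - 14))² = (-15 + 1/(-14 + √65))²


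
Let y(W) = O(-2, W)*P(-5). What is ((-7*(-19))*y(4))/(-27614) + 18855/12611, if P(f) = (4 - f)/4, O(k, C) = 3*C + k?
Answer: 965847105/696480308 ≈ 1.3868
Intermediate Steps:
O(k, C) = k + 3*C
P(f) = 1 - f/4 (P(f) = (4 - f)*(¼) = 1 - f/4)
y(W) = -9/2 + 27*W/4 (y(W) = (-2 + 3*W)*(1 - ¼*(-5)) = (-2 + 3*W)*(1 + 5/4) = (-2 + 3*W)*(9/4) = -9/2 + 27*W/4)
((-7*(-19))*y(4))/(-27614) + 18855/12611 = ((-7*(-19))*(-9/2 + (27/4)*4))/(-27614) + 18855/12611 = (133*(-9/2 + 27))*(-1/27614) + 18855*(1/12611) = (133*(45/2))*(-1/27614) + 18855/12611 = (5985/2)*(-1/27614) + 18855/12611 = -5985/55228 + 18855/12611 = 965847105/696480308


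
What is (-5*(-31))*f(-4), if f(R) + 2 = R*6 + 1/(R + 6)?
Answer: -7905/2 ≈ -3952.5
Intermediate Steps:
f(R) = -2 + 1/(6 + R) + 6*R (f(R) = -2 + (R*6 + 1/(R + 6)) = -2 + (6*R + 1/(6 + R)) = -2 + (1/(6 + R) + 6*R) = -2 + 1/(6 + R) + 6*R)
(-5*(-31))*f(-4) = (-5*(-31))*((-11 + 6*(-4)**2 + 34*(-4))/(6 - 4)) = 155*((-11 + 6*16 - 136)/2) = 155*((-11 + 96 - 136)/2) = 155*((1/2)*(-51)) = 155*(-51/2) = -7905/2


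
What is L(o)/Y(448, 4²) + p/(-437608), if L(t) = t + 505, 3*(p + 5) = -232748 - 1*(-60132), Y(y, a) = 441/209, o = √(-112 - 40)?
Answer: 46212713117/192985128 + 418*I*√38/441 ≈ 239.46 + 5.8429*I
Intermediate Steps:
o = 2*I*√38 (o = √(-152) = 2*I*√38 ≈ 12.329*I)
Y(y, a) = 441/209 (Y(y, a) = 441*(1/209) = 441/209)
p = -172631/3 (p = -5 + (-232748 - 1*(-60132))/3 = -5 + (-232748 + 60132)/3 = -5 + (⅓)*(-172616) = -5 - 172616/3 = -172631/3 ≈ -57544.)
L(t) = 505 + t
L(o)/Y(448, 4²) + p/(-437608) = (505 + 2*I*√38)/(441/209) - 172631/3/(-437608) = (505 + 2*I*√38)*(209/441) - 172631/3*(-1/437608) = (105545/441 + 418*I*√38/441) + 172631/1312824 = 46212713117/192985128 + 418*I*√38/441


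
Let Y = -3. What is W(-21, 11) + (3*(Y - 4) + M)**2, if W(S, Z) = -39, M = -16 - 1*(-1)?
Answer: 1257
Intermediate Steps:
M = -15 (M = -16 + 1 = -15)
W(-21, 11) + (3*(Y - 4) + M)**2 = -39 + (3*(-3 - 4) - 15)**2 = -39 + (3*(-7) - 15)**2 = -39 + (-21 - 15)**2 = -39 + (-36)**2 = -39 + 1296 = 1257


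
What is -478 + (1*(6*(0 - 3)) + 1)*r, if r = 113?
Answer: -2399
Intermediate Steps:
-478 + (1*(6*(0 - 3)) + 1)*r = -478 + (1*(6*(0 - 3)) + 1)*113 = -478 + (1*(6*(-3)) + 1)*113 = -478 + (1*(-18) + 1)*113 = -478 + (-18 + 1)*113 = -478 - 17*113 = -478 - 1921 = -2399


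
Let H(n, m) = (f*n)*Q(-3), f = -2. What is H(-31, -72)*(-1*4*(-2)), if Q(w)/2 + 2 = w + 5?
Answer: 0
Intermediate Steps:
Q(w) = 6 + 2*w (Q(w) = -4 + 2*(w + 5) = -4 + 2*(5 + w) = -4 + (10 + 2*w) = 6 + 2*w)
H(n, m) = 0 (H(n, m) = (-2*n)*(6 + 2*(-3)) = (-2*n)*(6 - 6) = -2*n*0 = 0)
H(-31, -72)*(-1*4*(-2)) = 0*(-1*4*(-2)) = 0*(-4*(-2)) = 0*8 = 0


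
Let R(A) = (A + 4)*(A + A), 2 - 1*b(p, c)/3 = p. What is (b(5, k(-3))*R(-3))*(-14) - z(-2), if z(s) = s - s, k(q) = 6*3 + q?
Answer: -756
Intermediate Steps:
k(q) = 18 + q
b(p, c) = 6 - 3*p
R(A) = 2*A*(4 + A) (R(A) = (4 + A)*(2*A) = 2*A*(4 + A))
z(s) = 0
(b(5, k(-3))*R(-3))*(-14) - z(-2) = ((6 - 3*5)*(2*(-3)*(4 - 3)))*(-14) - 1*0 = ((6 - 15)*(2*(-3)*1))*(-14) + 0 = -9*(-6)*(-14) + 0 = 54*(-14) + 0 = -756 + 0 = -756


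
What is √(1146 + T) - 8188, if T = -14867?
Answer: -8188 + I*√13721 ≈ -8188.0 + 117.14*I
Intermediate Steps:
√(1146 + T) - 8188 = √(1146 - 14867) - 8188 = √(-13721) - 8188 = I*√13721 - 8188 = -8188 + I*√13721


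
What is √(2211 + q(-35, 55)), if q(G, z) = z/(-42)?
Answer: 11*√32214/42 ≈ 47.007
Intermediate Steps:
q(G, z) = -z/42 (q(G, z) = z*(-1/42) = -z/42)
√(2211 + q(-35, 55)) = √(2211 - 1/42*55) = √(2211 - 55/42) = √(92807/42) = 11*√32214/42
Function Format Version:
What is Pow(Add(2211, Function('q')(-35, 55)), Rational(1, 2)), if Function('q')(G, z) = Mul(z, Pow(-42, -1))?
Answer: Mul(Rational(11, 42), Pow(32214, Rational(1, 2))) ≈ 47.007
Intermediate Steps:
Function('q')(G, z) = Mul(Rational(-1, 42), z) (Function('q')(G, z) = Mul(z, Rational(-1, 42)) = Mul(Rational(-1, 42), z))
Pow(Add(2211, Function('q')(-35, 55)), Rational(1, 2)) = Pow(Add(2211, Mul(Rational(-1, 42), 55)), Rational(1, 2)) = Pow(Add(2211, Rational(-55, 42)), Rational(1, 2)) = Pow(Rational(92807, 42), Rational(1, 2)) = Mul(Rational(11, 42), Pow(32214, Rational(1, 2)))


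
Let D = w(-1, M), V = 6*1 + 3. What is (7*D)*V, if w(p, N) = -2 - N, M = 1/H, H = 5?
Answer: -693/5 ≈ -138.60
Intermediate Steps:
V = 9 (V = 6 + 3 = 9)
M = 1/5 ≈ 0.20000
D = -11/5 (D = -2 - 1*1/5 = -2 - 1/5 = -11/5 ≈ -2.2000)
(7*D)*V = (7*(-11/5))*9 = -77/5*9 = -693/5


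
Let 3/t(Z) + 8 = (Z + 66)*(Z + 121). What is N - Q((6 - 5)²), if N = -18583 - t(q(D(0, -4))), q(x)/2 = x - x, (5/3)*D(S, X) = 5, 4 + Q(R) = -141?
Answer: -147098367/7978 ≈ -18438.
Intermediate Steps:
Q(R) = -145 (Q(R) = -4 - 141 = -145)
D(S, X) = 3 (D(S, X) = (⅗)*5 = 3)
q(x) = 0 (q(x) = 2*(x - x) = 2*0 = 0)
t(Z) = 3/(-8 + (66 + Z)*(121 + Z)) (t(Z) = 3/(-8 + (Z + 66)*(Z + 121)) = 3/(-8 + (66 + Z)*(121 + Z)))
N = -148255177/7978 (N = -18583 - 3/(7978 + 0² + 187*0) = -18583 - 3/(7978 + 0 + 0) = -18583 - 3/7978 = -148255177/7978 ≈ -18583.)
N - Q((6 - 5)²) = -148255177/7978 - 1*(-145) = -148255177/7978 + 145 = -147098367/7978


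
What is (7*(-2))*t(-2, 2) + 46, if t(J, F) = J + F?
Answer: 46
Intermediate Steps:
t(J, F) = F + J
(7*(-2))*t(-2, 2) + 46 = (7*(-2))*(2 - 2) + 46 = -14*0 + 46 = 0 + 46 = 46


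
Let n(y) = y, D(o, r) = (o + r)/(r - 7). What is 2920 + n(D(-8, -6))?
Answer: 37974/13 ≈ 2921.1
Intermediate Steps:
D(o, r) = (o + r)/(-7 + r)
2920 + n(D(-8, -6)) = 2920 + (-8 - 6)/(-7 - 6) = 2920 - 14/(-13) = 2920 - 1/13*(-14) = 2920 + 14/13 = 37974/13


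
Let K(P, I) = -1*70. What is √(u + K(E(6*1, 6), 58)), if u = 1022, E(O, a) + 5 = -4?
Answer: 2*√238 ≈ 30.854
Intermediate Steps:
E(O, a) = -9 (E(O, a) = -5 - 4 = -9)
K(P, I) = -70
√(u + K(E(6*1, 6), 58)) = √(1022 - 70) = √952 = 2*√238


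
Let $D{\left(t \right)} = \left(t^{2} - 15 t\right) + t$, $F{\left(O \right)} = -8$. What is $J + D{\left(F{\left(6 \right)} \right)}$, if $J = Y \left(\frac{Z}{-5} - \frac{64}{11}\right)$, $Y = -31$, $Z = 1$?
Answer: $\frac{19941}{55} \approx 362.56$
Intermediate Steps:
$D{\left(t \right)} = t^{2} - 14 t$
$J = \frac{10261}{55}$ ($J = - 31 \left(1 \frac{1}{-5} - \frac{64}{11}\right) = - 31 \left(1 \left(- \frac{1}{5}\right) - \frac{64}{11}\right) = - 31 \left(- \frac{1}{5} - \frac{64}{11}\right) = \left(-31\right) \left(- \frac{331}{55}\right) = \frac{10261}{55} \approx 186.56$)
$J + D{\left(F{\left(6 \right)} \right)} = \frac{10261}{55} - 8 \left(-14 - 8\right) = \frac{10261}{55} - -176 = \frac{10261}{55} + 176 = \frac{19941}{55}$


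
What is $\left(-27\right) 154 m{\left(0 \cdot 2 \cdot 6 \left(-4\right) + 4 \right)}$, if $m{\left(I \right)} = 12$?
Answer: $-49896$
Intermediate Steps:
$\left(-27\right) 154 m{\left(0 \cdot 2 \cdot 6 \left(-4\right) + 4 \right)} = \left(-27\right) 154 \cdot 12 = \left(-4158\right) 12 = -49896$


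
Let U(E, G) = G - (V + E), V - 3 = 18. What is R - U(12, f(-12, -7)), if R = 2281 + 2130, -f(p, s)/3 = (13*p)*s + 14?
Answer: 7762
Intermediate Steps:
V = 21 (V = 3 + 18 = 21)
f(p, s) = -42 - 39*p*s (f(p, s) = -3*((13*p)*s + 14) = -3*(13*p*s + 14) = -3*(14 + 13*p*s) = -42 - 39*p*s)
U(E, G) = -21 + G - E (U(E, G) = G - (21 + E) = G + (-21 - E) = -21 + G - E)
R = 4411
R - U(12, f(-12, -7)) = 4411 - (-21 + (-42 - 39*(-12)*(-7)) - 1*12) = 4411 - (-21 + (-42 - 3276) - 12) = 4411 - (-21 - 3318 - 12) = 4411 - 1*(-3351) = 4411 + 3351 = 7762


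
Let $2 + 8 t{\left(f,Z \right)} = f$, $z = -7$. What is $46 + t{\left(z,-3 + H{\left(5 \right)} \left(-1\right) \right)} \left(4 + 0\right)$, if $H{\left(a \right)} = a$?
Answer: $\frac{83}{2} \approx 41.5$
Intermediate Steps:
$t{\left(f,Z \right)} = - \frac{1}{4} + \frac{f}{8}$
$46 + t{\left(z,-3 + H{\left(5 \right)} \left(-1\right) \right)} \left(4 + 0\right) = 46 + \left(- \frac{1}{4} + \frac{1}{8} \left(-7\right)\right) \left(4 + 0\right) = 46 + \left(- \frac{1}{4} - \frac{7}{8}\right) 4 = 46 - \frac{9}{2} = \frac{83}{2}$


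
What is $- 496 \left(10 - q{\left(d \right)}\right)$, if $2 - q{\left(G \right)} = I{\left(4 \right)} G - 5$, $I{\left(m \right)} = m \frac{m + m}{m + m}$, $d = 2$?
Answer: $-5456$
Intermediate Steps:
$I{\left(m \right)} = m$ ($I{\left(m \right)} = m \frac{2 m}{2 m} = m 2 m \frac{1}{2 m} = m 1 = m$)
$q{\left(G \right)} = 7 - 4 G$ ($q{\left(G \right)} = 2 - \left(4 G - 5\right) = 2 - \left(-5 + 4 G\right) = 7 - 4 G$)
$- 496 \left(10 - q{\left(d \right)}\right) = - 496 \left(10 - \left(7 - 8\right)\right) = - 496 \left(10 - -1\right) = - 496 \left(10 + 1\right) = \left(-496\right) 11 = -5456$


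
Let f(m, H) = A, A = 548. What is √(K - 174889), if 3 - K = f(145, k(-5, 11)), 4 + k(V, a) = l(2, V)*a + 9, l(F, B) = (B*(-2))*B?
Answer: I*√175434 ≈ 418.85*I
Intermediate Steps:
l(F, B) = -2*B² (l(F, B) = (-2*B)*B = -2*B²)
k(V, a) = 5 - 2*a*V² (k(V, a) = -4 + ((-2*V²)*a + 9) = -4 + (-2*a*V² + 9) = -4 + (9 - 2*a*V²) = 5 - 2*a*V²)
f(m, H) = 548
K = -545 (K = 3 - 1*548 = 3 - 548 = -545)
√(K - 174889) = √(-545 - 174889) = √(-175434) = I*√175434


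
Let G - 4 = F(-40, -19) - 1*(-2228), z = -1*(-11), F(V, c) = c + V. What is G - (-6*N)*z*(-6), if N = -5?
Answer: 4153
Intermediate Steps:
F(V, c) = V + c
z = 11
G = 2173 (G = 4 + ((-40 - 19) - 1*(-2228)) = 4 + (-59 + 2228) = 4 + 2169 = 2173)
G - (-6*N)*z*(-6) = 2173 - -6*(-5)*11*(-6) = 2173 - 30*11*(-6) = 2173 - 330*(-6) = 2173 - 1*(-1980) = 2173 + 1980 = 4153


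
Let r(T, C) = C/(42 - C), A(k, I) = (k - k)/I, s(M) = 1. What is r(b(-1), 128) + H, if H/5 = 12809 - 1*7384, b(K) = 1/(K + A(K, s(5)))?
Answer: 1166311/43 ≈ 27124.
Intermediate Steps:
A(k, I) = 0 (A(k, I) = 0/I = 0)
b(K) = 1/K (b(K) = 1/(K + 0) = 1/K)
H = 27125 (H = 5*(12809 - 1*7384) = 5*(12809 - 7384) = 5*5425 = 27125)
r(b(-1), 128) + H = -1*128/(-42 + 128) + 27125 = -1*128/86 + 27125 = -1*128*1/86 + 27125 = -64/43 + 27125 = 1166311/43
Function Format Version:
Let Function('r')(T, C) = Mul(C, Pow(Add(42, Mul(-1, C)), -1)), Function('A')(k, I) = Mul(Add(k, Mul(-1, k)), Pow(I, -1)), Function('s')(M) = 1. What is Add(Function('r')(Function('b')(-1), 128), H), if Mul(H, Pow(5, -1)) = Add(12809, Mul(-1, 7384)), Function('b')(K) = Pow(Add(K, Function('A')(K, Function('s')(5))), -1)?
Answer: Rational(1166311, 43) ≈ 27124.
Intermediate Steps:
Function('A')(k, I) = 0 (Function('A')(k, I) = Mul(0, Pow(I, -1)) = 0)
Function('b')(K) = Pow(K, -1) (Function('b')(K) = Pow(Add(K, 0), -1) = Pow(K, -1))
H = 27125 (H = Mul(5, Add(12809, Mul(-1, 7384))) = Mul(5, Add(12809, -7384)) = Mul(5, 5425) = 27125)
Add(Function('r')(Function('b')(-1), 128), H) = Add(Mul(-1, 128, Pow(Add(-42, 128), -1)), 27125) = Add(Mul(-1, 128, Pow(86, -1)), 27125) = Add(Mul(-1, 128, Rational(1, 86)), 27125) = Add(Rational(-64, 43), 27125) = Rational(1166311, 43)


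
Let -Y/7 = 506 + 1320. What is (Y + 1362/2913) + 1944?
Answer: -10523244/971 ≈ -10838.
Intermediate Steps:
Y = -12782 (Y = -7*(506 + 1320) = -7*1826 = -12782)
(Y + 1362/2913) + 1944 = (-12782 + 1362/2913) + 1944 = (-12782 + 1362*(1/2913)) + 1944 = (-12782 + 454/971) + 1944 = -12410868/971 + 1944 = -10523244/971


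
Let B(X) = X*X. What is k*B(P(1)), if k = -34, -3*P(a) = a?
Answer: -34/9 ≈ -3.7778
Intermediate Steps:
P(a) = -a/3
B(X) = X**2
k*B(P(1)) = -34*(-1/3*1)**2 = -34*(-1/3)**2 = -34*1/9 = -34/9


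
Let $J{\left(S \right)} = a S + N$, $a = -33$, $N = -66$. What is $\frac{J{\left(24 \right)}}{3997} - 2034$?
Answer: $- \frac{8130756}{3997} \approx -2034.2$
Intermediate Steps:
$J{\left(S \right)} = -66 - 33 S$ ($J{\left(S \right)} = - 33 S - 66 = -66 - 33 S$)
$\frac{J{\left(24 \right)}}{3997} - 2034 = \frac{-66 - 792}{3997} - 2034 = \left(-66 - 792\right) \frac{1}{3997} - 2034 = \left(-858\right) \frac{1}{3997} - 2034 = - \frac{858}{3997} - 2034 = - \frac{8130756}{3997}$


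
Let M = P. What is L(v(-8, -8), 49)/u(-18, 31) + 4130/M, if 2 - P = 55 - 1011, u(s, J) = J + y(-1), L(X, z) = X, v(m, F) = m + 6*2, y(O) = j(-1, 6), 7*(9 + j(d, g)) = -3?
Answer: 325227/72329 ≈ 4.4965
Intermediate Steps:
j(d, g) = -66/7 (j(d, g) = -9 + (1/7)*(-3) = -9 - 3/7 = -66/7)
y(O) = -66/7
v(m, F) = 12 + m (v(m, F) = m + 12 = 12 + m)
u(s, J) = -66/7 + J (u(s, J) = J - 66/7 = -66/7 + J)
P = 958 (P = 2 - (55 - 1011) = 2 - 1*(-956) = 2 + 956 = 958)
M = 958
L(v(-8, -8), 49)/u(-18, 31) + 4130/M = (12 - 8)/(-66/7 + 31) + 4130/958 = 4/(151/7) + 4130*(1/958) = 4*(7/151) + 2065/479 = 28/151 + 2065/479 = 325227/72329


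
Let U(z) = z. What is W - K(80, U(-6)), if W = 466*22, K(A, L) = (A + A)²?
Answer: -15348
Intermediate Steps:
K(A, L) = 4*A² (K(A, L) = (2*A)² = 4*A²)
W = 10252
W - K(80, U(-6)) = 10252 - 4*80² = 10252 - 4*6400 = 10252 - 1*25600 = 10252 - 25600 = -15348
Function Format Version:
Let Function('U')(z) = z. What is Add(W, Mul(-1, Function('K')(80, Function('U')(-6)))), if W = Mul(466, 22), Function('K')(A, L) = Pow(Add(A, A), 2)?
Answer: -15348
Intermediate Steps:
Function('K')(A, L) = Mul(4, Pow(A, 2)) (Function('K')(A, L) = Pow(Mul(2, A), 2) = Mul(4, Pow(A, 2)))
W = 10252
Add(W, Mul(-1, Function('K')(80, Function('U')(-6)))) = Add(10252, Mul(-1, Mul(4, Pow(80, 2)))) = Add(10252, Mul(-1, Mul(4, 6400))) = Add(10252, Mul(-1, 25600)) = Add(10252, -25600) = -15348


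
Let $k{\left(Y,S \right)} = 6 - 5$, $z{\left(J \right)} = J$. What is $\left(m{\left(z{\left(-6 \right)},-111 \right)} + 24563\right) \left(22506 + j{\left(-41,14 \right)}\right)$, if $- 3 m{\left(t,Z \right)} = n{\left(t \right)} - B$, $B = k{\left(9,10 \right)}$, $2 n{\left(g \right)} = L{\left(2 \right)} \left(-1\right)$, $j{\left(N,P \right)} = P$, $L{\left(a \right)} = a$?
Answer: $\frac{1659521320}{3} \approx 5.5317 \cdot 10^{8}$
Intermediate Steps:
$n{\left(g \right)} = -1$ ($n{\left(g \right)} = \frac{2 \left(-1\right)}{2} = \frac{1}{2} \left(-2\right) = -1$)
$k{\left(Y,S \right)} = 1$ ($k{\left(Y,S \right)} = 6 - 5 = 1$)
$B = 1$
$m{\left(t,Z \right)} = \frac{2}{3}$ ($m{\left(t,Z \right)} = - \frac{-1 - 1}{3} = \left(- \frac{1}{3}\right) \left(-2\right) = \frac{2}{3}$)
$\left(m{\left(z{\left(-6 \right)},-111 \right)} + 24563\right) \left(22506 + j{\left(-41,14 \right)}\right) = \left(\frac{2}{3} + 24563\right) \left(22506 + 14\right) = \frac{73691}{3} \cdot 22520 = \frac{1659521320}{3}$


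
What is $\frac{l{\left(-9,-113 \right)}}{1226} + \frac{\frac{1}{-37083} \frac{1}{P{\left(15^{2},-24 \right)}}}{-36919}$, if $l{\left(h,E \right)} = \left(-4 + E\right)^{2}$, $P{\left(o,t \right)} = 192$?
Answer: $\frac{1799151547666501}{161133742233792} \approx 11.166$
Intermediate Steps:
$\frac{l{\left(-9,-113 \right)}}{1226} + \frac{\frac{1}{-37083} \frac{1}{P{\left(15^{2},-24 \right)}}}{-36919} = \frac{\left(-4 - 113\right)^{2}}{1226} + \frac{\frac{1}{-37083} \cdot \frac{1}{192}}{-36919} = \left(-117\right)^{2} \cdot \frac{1}{1226} + \left(- \frac{1}{37083}\right) \frac{1}{192} \left(- \frac{1}{36919}\right) = 13689 \cdot \frac{1}{1226} - - \frac{1}{262860917184} = \frac{13689}{1226} + \frac{1}{262860917184} = \frac{1799151547666501}{161133742233792}$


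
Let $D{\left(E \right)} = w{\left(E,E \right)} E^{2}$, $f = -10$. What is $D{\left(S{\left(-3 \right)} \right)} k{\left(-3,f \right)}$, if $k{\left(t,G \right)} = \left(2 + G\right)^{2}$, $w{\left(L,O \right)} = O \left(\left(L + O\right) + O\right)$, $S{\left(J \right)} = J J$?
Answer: $1259712$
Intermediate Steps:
$S{\left(J \right)} = J^{2}$
$w{\left(L,O \right)} = O \left(L + 2 O\right)$
$D{\left(E \right)} = 3 E^{4}$ ($D{\left(E \right)} = E \left(E + 2 E\right) E^{2} = E 3 E E^{2} = 3 E^{2} E^{2} = 3 E^{4}$)
$D{\left(S{\left(-3 \right)} \right)} k{\left(-3,f \right)} = 3 \left(\left(-3\right)^{2}\right)^{4} \left(2 - 10\right)^{2} = 3 \cdot 9^{4} \left(-8\right)^{2} = 3 \cdot 6561 \cdot 64 = 19683 \cdot 64 = 1259712$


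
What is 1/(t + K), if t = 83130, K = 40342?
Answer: 1/123472 ≈ 8.0990e-6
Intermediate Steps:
1/(t + K) = 1/(83130 + 40342) = 1/123472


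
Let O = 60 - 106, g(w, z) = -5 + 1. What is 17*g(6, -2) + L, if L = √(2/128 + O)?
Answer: -68 + 3*I*√327/8 ≈ -68.0 + 6.7812*I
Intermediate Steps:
g(w, z) = -4
O = -46
L = 3*I*√327/8 (L = √(2/128 - 46) = √(2*(1/128) - 46) = √(1/64 - 46) = √(-2943/64) = 3*I*√327/8 ≈ 6.7812*I)
17*g(6, -2) + L = 17*(-4) + 3*I*√327/8 = -68 + 3*I*√327/8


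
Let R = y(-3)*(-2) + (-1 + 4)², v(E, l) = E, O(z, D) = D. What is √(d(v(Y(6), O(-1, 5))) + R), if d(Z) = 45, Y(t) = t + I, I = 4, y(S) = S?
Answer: 2*√15 ≈ 7.7460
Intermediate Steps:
Y(t) = 4 + t (Y(t) = t + 4 = 4 + t)
R = 15 (R = -3*(-2) + (-1 + 4)² = 6 + 3² = 6 + 9 = 15)
√(d(v(Y(6), O(-1, 5))) + R) = √(45 + 15) = √60 = 2*√15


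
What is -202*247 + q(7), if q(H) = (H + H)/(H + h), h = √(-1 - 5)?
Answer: 2*(-24947*√6 + 174622*I)/(√6 - 7*I) ≈ -49892.0 - 0.62351*I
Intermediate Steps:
h = I*√6 (h = √(-6) = I*√6 ≈ 2.4495*I)
q(H) = 2*H/(H + I*√6) (q(H) = (H + H)/(H + I*√6) = (2*H)/(H + I*√6) = 2*H/(H + I*√6))
-202*247 + q(7) = -202*247 + 2*7/(7 + I*√6) = -49894 + 14/(7 + I*√6)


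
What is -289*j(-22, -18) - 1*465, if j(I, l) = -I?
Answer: -6823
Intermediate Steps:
-289*j(-22, -18) - 1*465 = -(-289)*(-22) - 1*465 = -289*22 - 465 = -6358 - 465 = -6823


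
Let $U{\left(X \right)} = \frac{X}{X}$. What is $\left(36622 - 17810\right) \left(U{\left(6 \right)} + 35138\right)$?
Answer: $661034868$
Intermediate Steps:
$U{\left(X \right)} = 1$
$\left(36622 - 17810\right) \left(U{\left(6 \right)} + 35138\right) = \left(36622 - 17810\right) \left(1 + 35138\right) = 18812 \cdot 35139 = 661034868$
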